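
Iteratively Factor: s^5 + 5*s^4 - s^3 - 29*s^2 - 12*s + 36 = (s - 1)*(s^4 + 6*s^3 + 5*s^2 - 24*s - 36) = (s - 1)*(s + 2)*(s^3 + 4*s^2 - 3*s - 18) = (s - 2)*(s - 1)*(s + 2)*(s^2 + 6*s + 9) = (s - 2)*(s - 1)*(s + 2)*(s + 3)*(s + 3)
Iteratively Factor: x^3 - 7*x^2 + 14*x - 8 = (x - 4)*(x^2 - 3*x + 2) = (x - 4)*(x - 2)*(x - 1)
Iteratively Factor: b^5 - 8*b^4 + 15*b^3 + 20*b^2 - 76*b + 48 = (b - 2)*(b^4 - 6*b^3 + 3*b^2 + 26*b - 24) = (b - 2)*(b + 2)*(b^3 - 8*b^2 + 19*b - 12) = (b - 3)*(b - 2)*(b + 2)*(b^2 - 5*b + 4) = (b - 3)*(b - 2)*(b - 1)*(b + 2)*(b - 4)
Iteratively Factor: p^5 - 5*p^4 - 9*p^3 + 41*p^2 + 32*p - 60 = (p - 3)*(p^4 - 2*p^3 - 15*p^2 - 4*p + 20) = (p - 3)*(p + 2)*(p^3 - 4*p^2 - 7*p + 10) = (p - 3)*(p - 1)*(p + 2)*(p^2 - 3*p - 10) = (p - 3)*(p - 1)*(p + 2)^2*(p - 5)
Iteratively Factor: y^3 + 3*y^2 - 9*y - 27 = (y + 3)*(y^2 - 9) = (y + 3)^2*(y - 3)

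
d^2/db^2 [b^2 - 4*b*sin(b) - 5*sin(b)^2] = 4*b*sin(b) + 20*sin(b)^2 - 8*cos(b) - 8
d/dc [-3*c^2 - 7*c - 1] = -6*c - 7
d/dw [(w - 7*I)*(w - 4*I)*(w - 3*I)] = 3*w^2 - 28*I*w - 61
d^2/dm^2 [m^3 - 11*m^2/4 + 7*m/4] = 6*m - 11/2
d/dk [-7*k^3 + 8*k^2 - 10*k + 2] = -21*k^2 + 16*k - 10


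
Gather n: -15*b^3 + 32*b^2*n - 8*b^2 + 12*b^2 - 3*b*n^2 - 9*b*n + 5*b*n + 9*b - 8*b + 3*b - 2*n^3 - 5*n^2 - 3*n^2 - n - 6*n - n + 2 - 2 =-15*b^3 + 4*b^2 + 4*b - 2*n^3 + n^2*(-3*b - 8) + n*(32*b^2 - 4*b - 8)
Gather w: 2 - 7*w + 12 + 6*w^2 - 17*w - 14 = 6*w^2 - 24*w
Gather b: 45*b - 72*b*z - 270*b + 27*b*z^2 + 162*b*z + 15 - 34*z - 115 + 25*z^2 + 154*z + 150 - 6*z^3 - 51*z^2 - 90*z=b*(27*z^2 + 90*z - 225) - 6*z^3 - 26*z^2 + 30*z + 50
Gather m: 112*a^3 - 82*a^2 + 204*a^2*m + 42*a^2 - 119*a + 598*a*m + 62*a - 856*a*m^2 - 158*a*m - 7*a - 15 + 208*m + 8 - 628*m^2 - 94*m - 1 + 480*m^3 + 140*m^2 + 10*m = 112*a^3 - 40*a^2 - 64*a + 480*m^3 + m^2*(-856*a - 488) + m*(204*a^2 + 440*a + 124) - 8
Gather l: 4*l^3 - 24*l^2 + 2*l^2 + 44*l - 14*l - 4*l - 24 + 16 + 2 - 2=4*l^3 - 22*l^2 + 26*l - 8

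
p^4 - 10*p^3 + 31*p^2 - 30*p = p*(p - 5)*(p - 3)*(p - 2)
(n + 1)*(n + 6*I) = n^2 + n + 6*I*n + 6*I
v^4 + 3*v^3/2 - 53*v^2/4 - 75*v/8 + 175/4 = (v - 5/2)*(v - 2)*(v + 5/2)*(v + 7/2)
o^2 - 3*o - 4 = (o - 4)*(o + 1)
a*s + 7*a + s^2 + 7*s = (a + s)*(s + 7)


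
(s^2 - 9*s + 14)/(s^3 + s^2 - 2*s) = (s^2 - 9*s + 14)/(s*(s^2 + s - 2))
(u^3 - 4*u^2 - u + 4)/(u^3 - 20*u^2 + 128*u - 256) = (u^2 - 1)/(u^2 - 16*u + 64)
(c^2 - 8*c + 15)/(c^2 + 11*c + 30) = (c^2 - 8*c + 15)/(c^2 + 11*c + 30)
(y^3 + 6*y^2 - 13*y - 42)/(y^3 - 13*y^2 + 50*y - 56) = (y^3 + 6*y^2 - 13*y - 42)/(y^3 - 13*y^2 + 50*y - 56)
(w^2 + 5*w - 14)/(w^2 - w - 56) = (w - 2)/(w - 8)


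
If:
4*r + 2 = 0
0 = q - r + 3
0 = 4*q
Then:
No Solution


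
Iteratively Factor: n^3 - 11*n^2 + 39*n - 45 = (n - 5)*(n^2 - 6*n + 9) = (n - 5)*(n - 3)*(n - 3)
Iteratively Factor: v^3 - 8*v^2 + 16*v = (v)*(v^2 - 8*v + 16) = v*(v - 4)*(v - 4)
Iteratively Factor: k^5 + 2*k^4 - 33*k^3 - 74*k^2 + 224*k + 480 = (k - 3)*(k^4 + 5*k^3 - 18*k^2 - 128*k - 160) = (k - 3)*(k + 4)*(k^3 + k^2 - 22*k - 40) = (k - 5)*(k - 3)*(k + 4)*(k^2 + 6*k + 8) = (k - 5)*(k - 3)*(k + 2)*(k + 4)*(k + 4)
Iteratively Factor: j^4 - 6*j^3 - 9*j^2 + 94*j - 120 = (j - 2)*(j^3 - 4*j^2 - 17*j + 60) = (j - 2)*(j + 4)*(j^2 - 8*j + 15) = (j - 5)*(j - 2)*(j + 4)*(j - 3)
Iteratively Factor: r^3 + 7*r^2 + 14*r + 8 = (r + 2)*(r^2 + 5*r + 4) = (r + 2)*(r + 4)*(r + 1)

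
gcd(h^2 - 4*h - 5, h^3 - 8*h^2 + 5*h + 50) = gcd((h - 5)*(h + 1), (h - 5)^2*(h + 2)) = h - 5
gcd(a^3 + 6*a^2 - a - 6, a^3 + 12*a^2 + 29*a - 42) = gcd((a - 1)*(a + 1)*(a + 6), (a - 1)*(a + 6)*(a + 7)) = a^2 + 5*a - 6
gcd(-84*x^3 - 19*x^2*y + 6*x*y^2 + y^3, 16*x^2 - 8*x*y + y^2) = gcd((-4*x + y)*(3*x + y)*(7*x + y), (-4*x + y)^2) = 4*x - y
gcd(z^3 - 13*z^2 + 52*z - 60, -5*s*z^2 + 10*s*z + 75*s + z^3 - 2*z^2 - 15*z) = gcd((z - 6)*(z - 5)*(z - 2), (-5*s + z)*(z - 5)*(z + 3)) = z - 5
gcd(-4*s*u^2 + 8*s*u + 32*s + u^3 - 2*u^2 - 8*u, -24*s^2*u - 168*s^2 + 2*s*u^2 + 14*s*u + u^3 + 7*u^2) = 4*s - u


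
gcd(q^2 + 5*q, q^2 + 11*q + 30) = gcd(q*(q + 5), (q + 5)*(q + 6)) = q + 5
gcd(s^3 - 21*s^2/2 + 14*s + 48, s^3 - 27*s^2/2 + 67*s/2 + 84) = s^2 - 13*s/2 - 12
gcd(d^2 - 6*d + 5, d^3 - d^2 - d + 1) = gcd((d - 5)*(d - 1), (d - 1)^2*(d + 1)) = d - 1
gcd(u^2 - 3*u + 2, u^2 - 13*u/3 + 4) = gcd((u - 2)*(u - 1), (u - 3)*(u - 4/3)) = 1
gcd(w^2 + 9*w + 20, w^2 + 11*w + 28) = w + 4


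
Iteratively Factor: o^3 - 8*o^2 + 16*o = (o - 4)*(o^2 - 4*o) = o*(o - 4)*(o - 4)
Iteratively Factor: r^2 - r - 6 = (r + 2)*(r - 3)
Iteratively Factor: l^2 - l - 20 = (l - 5)*(l + 4)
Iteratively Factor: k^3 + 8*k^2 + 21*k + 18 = (k + 2)*(k^2 + 6*k + 9) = (k + 2)*(k + 3)*(k + 3)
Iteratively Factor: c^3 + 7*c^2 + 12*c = (c)*(c^2 + 7*c + 12) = c*(c + 4)*(c + 3)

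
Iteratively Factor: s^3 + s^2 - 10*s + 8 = (s - 2)*(s^2 + 3*s - 4) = (s - 2)*(s + 4)*(s - 1)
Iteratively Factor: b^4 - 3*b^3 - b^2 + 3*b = (b + 1)*(b^3 - 4*b^2 + 3*b) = (b - 1)*(b + 1)*(b^2 - 3*b) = b*(b - 1)*(b + 1)*(b - 3)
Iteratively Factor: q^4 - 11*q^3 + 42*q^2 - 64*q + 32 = (q - 4)*(q^3 - 7*q^2 + 14*q - 8) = (q - 4)*(q - 1)*(q^2 - 6*q + 8) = (q - 4)^2*(q - 1)*(q - 2)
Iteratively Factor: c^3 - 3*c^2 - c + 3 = (c - 1)*(c^2 - 2*c - 3) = (c - 1)*(c + 1)*(c - 3)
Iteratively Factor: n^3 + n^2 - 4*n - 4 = (n - 2)*(n^2 + 3*n + 2) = (n - 2)*(n + 2)*(n + 1)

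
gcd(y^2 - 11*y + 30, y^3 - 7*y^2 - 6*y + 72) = y - 6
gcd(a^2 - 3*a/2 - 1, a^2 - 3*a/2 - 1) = a^2 - 3*a/2 - 1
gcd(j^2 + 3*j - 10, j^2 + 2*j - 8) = j - 2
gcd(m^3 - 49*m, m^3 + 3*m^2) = m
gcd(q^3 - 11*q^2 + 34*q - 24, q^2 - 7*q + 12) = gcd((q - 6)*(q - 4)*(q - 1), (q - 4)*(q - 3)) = q - 4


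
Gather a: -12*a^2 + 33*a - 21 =-12*a^2 + 33*a - 21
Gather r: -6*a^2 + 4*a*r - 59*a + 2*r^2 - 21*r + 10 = -6*a^2 - 59*a + 2*r^2 + r*(4*a - 21) + 10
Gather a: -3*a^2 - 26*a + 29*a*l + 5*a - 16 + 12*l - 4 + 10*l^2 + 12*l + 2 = -3*a^2 + a*(29*l - 21) + 10*l^2 + 24*l - 18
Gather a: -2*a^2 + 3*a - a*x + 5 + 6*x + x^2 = -2*a^2 + a*(3 - x) + x^2 + 6*x + 5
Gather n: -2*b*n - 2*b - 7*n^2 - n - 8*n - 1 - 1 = -2*b - 7*n^2 + n*(-2*b - 9) - 2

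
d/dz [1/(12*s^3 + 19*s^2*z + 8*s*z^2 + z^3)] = (-19*s^2 - 16*s*z - 3*z^2)/(12*s^3 + 19*s^2*z + 8*s*z^2 + z^3)^2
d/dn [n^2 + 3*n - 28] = 2*n + 3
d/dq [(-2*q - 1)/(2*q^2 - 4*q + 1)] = 2*(2*q^2 + 2*q - 3)/(4*q^4 - 16*q^3 + 20*q^2 - 8*q + 1)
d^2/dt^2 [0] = 0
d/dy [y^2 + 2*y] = 2*y + 2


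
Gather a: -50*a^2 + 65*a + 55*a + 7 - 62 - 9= -50*a^2 + 120*a - 64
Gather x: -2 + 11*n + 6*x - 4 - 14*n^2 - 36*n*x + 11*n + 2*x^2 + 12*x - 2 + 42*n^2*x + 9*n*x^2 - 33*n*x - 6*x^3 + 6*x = -14*n^2 + 22*n - 6*x^3 + x^2*(9*n + 2) + x*(42*n^2 - 69*n + 24) - 8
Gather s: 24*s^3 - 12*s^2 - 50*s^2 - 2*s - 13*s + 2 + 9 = 24*s^3 - 62*s^2 - 15*s + 11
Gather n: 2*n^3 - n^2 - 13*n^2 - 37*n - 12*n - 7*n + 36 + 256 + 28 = 2*n^3 - 14*n^2 - 56*n + 320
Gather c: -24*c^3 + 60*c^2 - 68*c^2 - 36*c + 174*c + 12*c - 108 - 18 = -24*c^3 - 8*c^2 + 150*c - 126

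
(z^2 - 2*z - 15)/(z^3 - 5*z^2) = (z + 3)/z^2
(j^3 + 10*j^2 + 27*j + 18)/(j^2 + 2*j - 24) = (j^2 + 4*j + 3)/(j - 4)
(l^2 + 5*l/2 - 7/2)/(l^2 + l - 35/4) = 2*(l - 1)/(2*l - 5)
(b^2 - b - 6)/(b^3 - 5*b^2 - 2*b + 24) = 1/(b - 4)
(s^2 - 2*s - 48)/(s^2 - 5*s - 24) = (s + 6)/(s + 3)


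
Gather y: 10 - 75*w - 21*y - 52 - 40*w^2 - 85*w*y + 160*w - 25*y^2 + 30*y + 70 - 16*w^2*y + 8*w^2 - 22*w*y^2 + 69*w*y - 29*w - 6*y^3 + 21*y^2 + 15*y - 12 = -32*w^2 + 56*w - 6*y^3 + y^2*(-22*w - 4) + y*(-16*w^2 - 16*w + 24) + 16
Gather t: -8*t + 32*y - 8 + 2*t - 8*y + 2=-6*t + 24*y - 6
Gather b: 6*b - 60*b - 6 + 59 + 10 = 63 - 54*b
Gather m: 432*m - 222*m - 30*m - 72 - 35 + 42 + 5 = 180*m - 60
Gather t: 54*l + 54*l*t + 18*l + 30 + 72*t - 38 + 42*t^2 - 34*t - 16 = 72*l + 42*t^2 + t*(54*l + 38) - 24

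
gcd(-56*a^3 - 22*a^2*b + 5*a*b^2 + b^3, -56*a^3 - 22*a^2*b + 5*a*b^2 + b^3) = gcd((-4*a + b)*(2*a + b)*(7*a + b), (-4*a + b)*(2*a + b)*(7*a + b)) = 56*a^3 + 22*a^2*b - 5*a*b^2 - b^3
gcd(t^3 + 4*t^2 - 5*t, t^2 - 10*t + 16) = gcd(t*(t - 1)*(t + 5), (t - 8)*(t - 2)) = 1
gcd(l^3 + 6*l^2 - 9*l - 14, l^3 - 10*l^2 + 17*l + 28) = l + 1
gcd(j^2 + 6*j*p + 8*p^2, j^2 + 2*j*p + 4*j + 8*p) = j + 2*p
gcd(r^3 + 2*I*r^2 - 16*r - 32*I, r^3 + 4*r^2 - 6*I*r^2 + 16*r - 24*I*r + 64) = r^2 + r*(4 + 2*I) + 8*I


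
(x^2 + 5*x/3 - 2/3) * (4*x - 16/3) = 4*x^3 + 4*x^2/3 - 104*x/9 + 32/9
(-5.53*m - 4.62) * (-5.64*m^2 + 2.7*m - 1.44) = 31.1892*m^3 + 11.1258*m^2 - 4.5108*m + 6.6528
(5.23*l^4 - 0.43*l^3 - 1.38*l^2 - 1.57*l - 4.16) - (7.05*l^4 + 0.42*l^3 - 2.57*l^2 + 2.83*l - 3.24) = -1.82*l^4 - 0.85*l^3 + 1.19*l^2 - 4.4*l - 0.92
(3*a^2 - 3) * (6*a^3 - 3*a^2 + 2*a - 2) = 18*a^5 - 9*a^4 - 12*a^3 + 3*a^2 - 6*a + 6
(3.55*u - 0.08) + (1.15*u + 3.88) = 4.7*u + 3.8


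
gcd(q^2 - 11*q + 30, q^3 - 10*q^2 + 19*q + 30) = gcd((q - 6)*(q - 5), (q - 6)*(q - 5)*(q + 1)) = q^2 - 11*q + 30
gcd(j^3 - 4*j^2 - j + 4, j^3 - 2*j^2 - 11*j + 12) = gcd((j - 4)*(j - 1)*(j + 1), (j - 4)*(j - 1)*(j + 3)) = j^2 - 5*j + 4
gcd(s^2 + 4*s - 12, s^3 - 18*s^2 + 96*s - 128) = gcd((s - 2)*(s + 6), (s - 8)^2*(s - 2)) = s - 2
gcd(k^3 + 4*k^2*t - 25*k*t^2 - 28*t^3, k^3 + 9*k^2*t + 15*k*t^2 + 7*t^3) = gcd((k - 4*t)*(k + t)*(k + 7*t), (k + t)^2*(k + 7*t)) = k^2 + 8*k*t + 7*t^2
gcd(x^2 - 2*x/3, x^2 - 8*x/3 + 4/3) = x - 2/3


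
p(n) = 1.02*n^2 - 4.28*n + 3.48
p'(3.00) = 1.84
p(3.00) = -0.18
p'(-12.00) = -28.76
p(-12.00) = 201.72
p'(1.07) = -2.10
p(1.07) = 0.07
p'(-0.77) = -5.85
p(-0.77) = 7.38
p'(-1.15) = -6.63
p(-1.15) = 9.75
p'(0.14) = -3.99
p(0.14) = 2.90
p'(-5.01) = -14.50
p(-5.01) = 50.52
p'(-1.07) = -6.46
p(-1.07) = 9.23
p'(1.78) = -0.65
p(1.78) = -0.91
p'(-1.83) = -8.01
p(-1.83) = 14.73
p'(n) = 2.04*n - 4.28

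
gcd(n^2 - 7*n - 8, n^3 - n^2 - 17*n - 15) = n + 1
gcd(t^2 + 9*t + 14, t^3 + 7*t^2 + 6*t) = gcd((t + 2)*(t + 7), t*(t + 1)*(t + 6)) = 1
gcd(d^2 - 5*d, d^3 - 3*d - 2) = 1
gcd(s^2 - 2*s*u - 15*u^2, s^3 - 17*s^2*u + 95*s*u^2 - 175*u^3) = s - 5*u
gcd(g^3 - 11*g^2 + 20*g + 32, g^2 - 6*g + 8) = g - 4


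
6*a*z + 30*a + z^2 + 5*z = (6*a + z)*(z + 5)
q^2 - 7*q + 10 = (q - 5)*(q - 2)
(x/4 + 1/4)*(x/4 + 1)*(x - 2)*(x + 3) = x^4/16 + 3*x^3/8 + 3*x^2/16 - 13*x/8 - 3/2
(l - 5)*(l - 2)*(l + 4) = l^3 - 3*l^2 - 18*l + 40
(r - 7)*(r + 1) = r^2 - 6*r - 7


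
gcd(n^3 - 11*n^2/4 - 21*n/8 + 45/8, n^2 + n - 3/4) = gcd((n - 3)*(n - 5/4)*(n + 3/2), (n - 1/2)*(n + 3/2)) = n + 3/2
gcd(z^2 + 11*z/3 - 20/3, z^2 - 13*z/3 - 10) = 1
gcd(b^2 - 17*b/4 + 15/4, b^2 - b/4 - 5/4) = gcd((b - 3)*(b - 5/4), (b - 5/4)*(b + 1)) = b - 5/4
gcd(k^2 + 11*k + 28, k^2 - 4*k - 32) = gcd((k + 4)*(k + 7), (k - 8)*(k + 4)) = k + 4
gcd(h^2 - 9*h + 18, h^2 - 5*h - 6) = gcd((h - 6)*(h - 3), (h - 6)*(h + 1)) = h - 6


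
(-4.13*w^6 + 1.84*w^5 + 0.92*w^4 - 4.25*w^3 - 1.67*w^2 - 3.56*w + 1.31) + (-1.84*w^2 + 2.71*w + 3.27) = -4.13*w^6 + 1.84*w^5 + 0.92*w^4 - 4.25*w^3 - 3.51*w^2 - 0.85*w + 4.58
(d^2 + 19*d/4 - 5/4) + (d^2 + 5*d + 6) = 2*d^2 + 39*d/4 + 19/4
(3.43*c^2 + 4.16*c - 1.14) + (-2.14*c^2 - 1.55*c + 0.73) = 1.29*c^2 + 2.61*c - 0.41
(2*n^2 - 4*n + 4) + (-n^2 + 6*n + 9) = n^2 + 2*n + 13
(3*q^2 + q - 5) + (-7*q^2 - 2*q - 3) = -4*q^2 - q - 8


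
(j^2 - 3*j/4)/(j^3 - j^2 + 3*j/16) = 4/(4*j - 1)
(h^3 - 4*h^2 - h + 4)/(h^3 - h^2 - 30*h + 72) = (h^2 - 1)/(h^2 + 3*h - 18)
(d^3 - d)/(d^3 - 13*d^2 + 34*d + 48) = d*(d - 1)/(d^2 - 14*d + 48)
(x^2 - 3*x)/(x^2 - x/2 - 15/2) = 2*x/(2*x + 5)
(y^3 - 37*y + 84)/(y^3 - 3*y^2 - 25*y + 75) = (y^2 + 3*y - 28)/(y^2 - 25)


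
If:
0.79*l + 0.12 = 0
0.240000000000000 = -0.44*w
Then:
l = -0.15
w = -0.55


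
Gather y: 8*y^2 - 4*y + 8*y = 8*y^2 + 4*y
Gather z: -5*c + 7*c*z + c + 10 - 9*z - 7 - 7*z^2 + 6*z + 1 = -4*c - 7*z^2 + z*(7*c - 3) + 4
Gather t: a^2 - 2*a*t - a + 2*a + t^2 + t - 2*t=a^2 + a + t^2 + t*(-2*a - 1)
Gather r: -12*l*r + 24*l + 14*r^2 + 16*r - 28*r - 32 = 24*l + 14*r^2 + r*(-12*l - 12) - 32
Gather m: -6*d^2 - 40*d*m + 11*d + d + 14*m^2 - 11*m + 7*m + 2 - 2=-6*d^2 + 12*d + 14*m^2 + m*(-40*d - 4)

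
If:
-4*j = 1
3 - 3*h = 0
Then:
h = 1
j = -1/4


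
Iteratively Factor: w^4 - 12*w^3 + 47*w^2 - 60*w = (w - 4)*(w^3 - 8*w^2 + 15*w) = (w - 5)*(w - 4)*(w^2 - 3*w) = w*(w - 5)*(w - 4)*(w - 3)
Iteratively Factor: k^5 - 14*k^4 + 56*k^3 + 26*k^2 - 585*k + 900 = (k - 4)*(k^4 - 10*k^3 + 16*k^2 + 90*k - 225) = (k - 5)*(k - 4)*(k^3 - 5*k^2 - 9*k + 45) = (k - 5)*(k - 4)*(k - 3)*(k^2 - 2*k - 15) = (k - 5)*(k - 4)*(k - 3)*(k + 3)*(k - 5)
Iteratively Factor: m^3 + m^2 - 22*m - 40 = (m + 4)*(m^2 - 3*m - 10) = (m - 5)*(m + 4)*(m + 2)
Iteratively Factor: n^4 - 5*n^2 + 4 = (n + 1)*(n^3 - n^2 - 4*n + 4) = (n + 1)*(n + 2)*(n^2 - 3*n + 2) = (n - 2)*(n + 1)*(n + 2)*(n - 1)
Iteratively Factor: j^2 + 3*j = (j)*(j + 3)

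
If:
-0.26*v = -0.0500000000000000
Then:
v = 0.19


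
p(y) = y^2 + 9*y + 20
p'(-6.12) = -3.24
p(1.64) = 37.45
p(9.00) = 182.00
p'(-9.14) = -9.28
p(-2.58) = 3.44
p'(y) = 2*y + 9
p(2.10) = 43.31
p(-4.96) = -0.04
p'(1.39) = 11.78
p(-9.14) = 21.28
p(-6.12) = 2.37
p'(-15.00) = -21.00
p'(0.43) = 9.86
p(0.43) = 24.05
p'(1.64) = 12.28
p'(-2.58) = 3.84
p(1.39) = 34.44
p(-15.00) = 110.00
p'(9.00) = 27.00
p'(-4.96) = -0.92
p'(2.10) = 13.20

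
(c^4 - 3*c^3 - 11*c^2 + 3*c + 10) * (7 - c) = -c^5 + 10*c^4 - 10*c^3 - 80*c^2 + 11*c + 70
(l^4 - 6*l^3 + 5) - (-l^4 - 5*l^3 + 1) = 2*l^4 - l^3 + 4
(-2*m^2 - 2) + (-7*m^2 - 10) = -9*m^2 - 12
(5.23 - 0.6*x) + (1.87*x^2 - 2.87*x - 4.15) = 1.87*x^2 - 3.47*x + 1.08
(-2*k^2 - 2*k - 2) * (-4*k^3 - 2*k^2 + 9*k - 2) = 8*k^5 + 12*k^4 - 6*k^3 - 10*k^2 - 14*k + 4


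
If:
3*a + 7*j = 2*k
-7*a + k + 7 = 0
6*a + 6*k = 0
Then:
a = 7/8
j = -5/8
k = -7/8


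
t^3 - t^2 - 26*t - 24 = (t - 6)*(t + 1)*(t + 4)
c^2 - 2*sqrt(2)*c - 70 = (c - 7*sqrt(2))*(c + 5*sqrt(2))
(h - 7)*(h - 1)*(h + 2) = h^3 - 6*h^2 - 9*h + 14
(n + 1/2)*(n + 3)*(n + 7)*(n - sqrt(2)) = n^4 - sqrt(2)*n^3 + 21*n^3/2 - 21*sqrt(2)*n^2/2 + 26*n^2 - 26*sqrt(2)*n + 21*n/2 - 21*sqrt(2)/2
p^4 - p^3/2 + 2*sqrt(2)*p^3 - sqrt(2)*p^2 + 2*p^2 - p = p*(p - 1/2)*(p + sqrt(2))^2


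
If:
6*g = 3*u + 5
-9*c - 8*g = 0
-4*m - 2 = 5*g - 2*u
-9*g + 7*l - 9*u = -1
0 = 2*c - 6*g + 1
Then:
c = -4/35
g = 9/70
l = -877/490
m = -1147/840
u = -148/105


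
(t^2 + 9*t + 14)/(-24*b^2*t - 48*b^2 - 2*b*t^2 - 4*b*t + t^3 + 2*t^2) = (t + 7)/(-24*b^2 - 2*b*t + t^2)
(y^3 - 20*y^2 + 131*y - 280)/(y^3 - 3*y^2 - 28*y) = (y^2 - 13*y + 40)/(y*(y + 4))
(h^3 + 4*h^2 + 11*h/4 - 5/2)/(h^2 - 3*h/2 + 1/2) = (h^2 + 9*h/2 + 5)/(h - 1)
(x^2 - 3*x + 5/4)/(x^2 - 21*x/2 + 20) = (x - 1/2)/(x - 8)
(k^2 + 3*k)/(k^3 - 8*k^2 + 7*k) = (k + 3)/(k^2 - 8*k + 7)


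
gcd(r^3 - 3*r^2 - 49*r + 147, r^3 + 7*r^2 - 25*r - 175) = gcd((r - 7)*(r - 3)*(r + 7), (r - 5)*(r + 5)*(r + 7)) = r + 7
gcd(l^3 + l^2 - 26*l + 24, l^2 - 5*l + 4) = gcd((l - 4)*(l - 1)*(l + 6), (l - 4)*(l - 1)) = l^2 - 5*l + 4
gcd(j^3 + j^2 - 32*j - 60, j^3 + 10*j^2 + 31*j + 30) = j^2 + 7*j + 10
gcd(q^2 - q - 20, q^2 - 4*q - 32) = q + 4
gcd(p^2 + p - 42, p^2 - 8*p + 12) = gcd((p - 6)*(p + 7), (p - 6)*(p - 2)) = p - 6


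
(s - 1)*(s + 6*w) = s^2 + 6*s*w - s - 6*w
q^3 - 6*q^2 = q^2*(q - 6)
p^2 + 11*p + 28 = (p + 4)*(p + 7)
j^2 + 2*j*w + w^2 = (j + w)^2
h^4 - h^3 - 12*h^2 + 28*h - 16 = (h - 2)^2*(h - 1)*(h + 4)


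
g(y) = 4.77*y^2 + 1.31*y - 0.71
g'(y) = 9.54*y + 1.31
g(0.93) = 4.63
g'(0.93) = 10.18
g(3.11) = 49.50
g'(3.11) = 30.98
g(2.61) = 35.20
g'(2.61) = 26.21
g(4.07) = 83.64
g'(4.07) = 40.14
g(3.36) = 57.54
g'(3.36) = 33.36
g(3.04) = 47.35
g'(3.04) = 30.31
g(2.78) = 39.80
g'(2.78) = 27.83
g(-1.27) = 5.32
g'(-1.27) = -10.81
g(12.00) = 701.89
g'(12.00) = 115.79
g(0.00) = -0.71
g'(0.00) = 1.31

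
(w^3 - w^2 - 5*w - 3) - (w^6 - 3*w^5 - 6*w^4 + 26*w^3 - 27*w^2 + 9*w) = -w^6 + 3*w^5 + 6*w^4 - 25*w^3 + 26*w^2 - 14*w - 3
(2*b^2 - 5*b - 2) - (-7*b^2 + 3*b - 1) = 9*b^2 - 8*b - 1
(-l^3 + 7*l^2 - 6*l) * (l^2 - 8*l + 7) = -l^5 + 15*l^4 - 69*l^3 + 97*l^2 - 42*l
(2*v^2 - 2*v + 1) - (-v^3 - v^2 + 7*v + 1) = v^3 + 3*v^2 - 9*v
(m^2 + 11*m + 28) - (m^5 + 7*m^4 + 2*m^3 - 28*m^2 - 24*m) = -m^5 - 7*m^4 - 2*m^3 + 29*m^2 + 35*m + 28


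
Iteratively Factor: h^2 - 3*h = (h - 3)*(h)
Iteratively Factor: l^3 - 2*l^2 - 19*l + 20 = (l - 5)*(l^2 + 3*l - 4) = (l - 5)*(l - 1)*(l + 4)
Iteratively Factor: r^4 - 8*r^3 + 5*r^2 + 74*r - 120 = (r - 5)*(r^3 - 3*r^2 - 10*r + 24) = (r - 5)*(r + 3)*(r^2 - 6*r + 8) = (r - 5)*(r - 2)*(r + 3)*(r - 4)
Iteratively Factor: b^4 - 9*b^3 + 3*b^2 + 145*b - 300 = (b + 4)*(b^3 - 13*b^2 + 55*b - 75) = (b - 5)*(b + 4)*(b^2 - 8*b + 15) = (b - 5)*(b - 3)*(b + 4)*(b - 5)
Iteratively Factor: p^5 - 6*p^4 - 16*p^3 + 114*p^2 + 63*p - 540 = (p + 3)*(p^4 - 9*p^3 + 11*p^2 + 81*p - 180) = (p - 5)*(p + 3)*(p^3 - 4*p^2 - 9*p + 36) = (p - 5)*(p - 4)*(p + 3)*(p^2 - 9) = (p - 5)*(p - 4)*(p + 3)^2*(p - 3)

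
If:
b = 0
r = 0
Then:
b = 0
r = 0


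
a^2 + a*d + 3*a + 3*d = (a + 3)*(a + d)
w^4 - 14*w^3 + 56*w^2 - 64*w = w*(w - 8)*(w - 4)*(w - 2)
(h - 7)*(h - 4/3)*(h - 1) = h^3 - 28*h^2/3 + 53*h/3 - 28/3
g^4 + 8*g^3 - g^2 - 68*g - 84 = (g - 3)*(g + 2)^2*(g + 7)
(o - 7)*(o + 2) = o^2 - 5*o - 14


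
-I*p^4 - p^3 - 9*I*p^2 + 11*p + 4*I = (p - 4*I)*(p + I)^2*(-I*p + 1)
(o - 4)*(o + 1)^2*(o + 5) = o^4 + 3*o^3 - 17*o^2 - 39*o - 20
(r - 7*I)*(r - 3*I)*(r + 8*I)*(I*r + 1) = I*r^4 + 3*r^3 + 57*I*r^2 + 227*r - 168*I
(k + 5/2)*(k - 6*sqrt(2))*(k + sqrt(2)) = k^3 - 5*sqrt(2)*k^2 + 5*k^2/2 - 25*sqrt(2)*k/2 - 12*k - 30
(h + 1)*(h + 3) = h^2 + 4*h + 3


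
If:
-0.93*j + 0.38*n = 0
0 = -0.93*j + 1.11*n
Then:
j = 0.00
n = 0.00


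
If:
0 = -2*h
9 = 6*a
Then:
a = 3/2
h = 0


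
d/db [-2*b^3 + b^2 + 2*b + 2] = -6*b^2 + 2*b + 2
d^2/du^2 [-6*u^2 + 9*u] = -12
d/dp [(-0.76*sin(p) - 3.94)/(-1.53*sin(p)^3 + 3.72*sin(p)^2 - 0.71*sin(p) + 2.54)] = (-2.3256*sin(p)^3 - 15.2574*sin(p)^2 + 29.3136*sin(p) - 4.7278)*cos(p)/(2.3409*sin(p)^6 - 11.3832*sin(p)^5 + 16.011*sin(p)^4 - 13.0548*sin(p)^3 + 19.4017*sin(p)^2 - 3.6068*sin(p) + 6.4516)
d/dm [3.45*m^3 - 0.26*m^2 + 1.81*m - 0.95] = 10.35*m^2 - 0.52*m + 1.81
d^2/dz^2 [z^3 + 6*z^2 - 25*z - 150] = 6*z + 12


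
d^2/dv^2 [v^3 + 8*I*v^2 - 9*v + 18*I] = 6*v + 16*I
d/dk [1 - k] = -1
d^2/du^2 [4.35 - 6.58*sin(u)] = 6.58*sin(u)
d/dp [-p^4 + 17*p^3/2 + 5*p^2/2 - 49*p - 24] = -4*p^3 + 51*p^2/2 + 5*p - 49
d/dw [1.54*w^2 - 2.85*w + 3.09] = 3.08*w - 2.85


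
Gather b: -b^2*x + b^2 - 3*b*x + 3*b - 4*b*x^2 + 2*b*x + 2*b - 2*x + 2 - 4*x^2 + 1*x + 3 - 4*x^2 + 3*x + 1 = b^2*(1 - x) + b*(-4*x^2 - x + 5) - 8*x^2 + 2*x + 6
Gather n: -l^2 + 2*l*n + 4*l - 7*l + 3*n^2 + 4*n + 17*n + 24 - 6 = -l^2 - 3*l + 3*n^2 + n*(2*l + 21) + 18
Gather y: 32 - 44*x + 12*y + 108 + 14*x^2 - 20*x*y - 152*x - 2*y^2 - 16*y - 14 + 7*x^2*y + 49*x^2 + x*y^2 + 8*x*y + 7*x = 63*x^2 - 189*x + y^2*(x - 2) + y*(7*x^2 - 12*x - 4) + 126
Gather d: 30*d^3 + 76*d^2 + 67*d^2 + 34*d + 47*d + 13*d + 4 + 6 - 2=30*d^3 + 143*d^2 + 94*d + 8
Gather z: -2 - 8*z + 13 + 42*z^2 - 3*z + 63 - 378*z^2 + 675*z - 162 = -336*z^2 + 664*z - 88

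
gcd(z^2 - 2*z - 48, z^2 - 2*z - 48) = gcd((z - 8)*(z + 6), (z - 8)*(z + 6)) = z^2 - 2*z - 48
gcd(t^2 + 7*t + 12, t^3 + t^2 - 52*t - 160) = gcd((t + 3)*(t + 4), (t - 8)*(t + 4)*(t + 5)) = t + 4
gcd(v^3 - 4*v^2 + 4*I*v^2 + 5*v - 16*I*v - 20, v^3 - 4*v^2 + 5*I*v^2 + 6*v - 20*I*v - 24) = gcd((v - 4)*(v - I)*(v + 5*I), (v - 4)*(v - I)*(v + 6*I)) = v^2 + v*(-4 - I) + 4*I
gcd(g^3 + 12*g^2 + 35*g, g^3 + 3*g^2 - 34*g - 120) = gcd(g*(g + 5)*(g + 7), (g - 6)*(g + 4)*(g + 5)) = g + 5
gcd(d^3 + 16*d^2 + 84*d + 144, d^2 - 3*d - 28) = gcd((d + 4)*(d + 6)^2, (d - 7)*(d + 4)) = d + 4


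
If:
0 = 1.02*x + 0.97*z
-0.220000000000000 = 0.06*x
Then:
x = -3.67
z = 3.86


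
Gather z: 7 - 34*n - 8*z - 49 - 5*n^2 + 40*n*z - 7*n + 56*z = -5*n^2 - 41*n + z*(40*n + 48) - 42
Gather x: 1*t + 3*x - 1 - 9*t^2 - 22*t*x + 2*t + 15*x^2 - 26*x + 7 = -9*t^2 + 3*t + 15*x^2 + x*(-22*t - 23) + 6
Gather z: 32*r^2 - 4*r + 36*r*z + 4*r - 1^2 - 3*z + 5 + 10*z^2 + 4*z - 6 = 32*r^2 + 10*z^2 + z*(36*r + 1) - 2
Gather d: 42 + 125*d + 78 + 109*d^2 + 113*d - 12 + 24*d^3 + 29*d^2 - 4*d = 24*d^3 + 138*d^2 + 234*d + 108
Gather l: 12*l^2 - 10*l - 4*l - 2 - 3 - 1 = 12*l^2 - 14*l - 6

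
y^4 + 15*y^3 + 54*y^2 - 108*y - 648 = (y - 3)*(y + 6)^3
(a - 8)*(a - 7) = a^2 - 15*a + 56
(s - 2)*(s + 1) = s^2 - s - 2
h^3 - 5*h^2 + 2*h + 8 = (h - 4)*(h - 2)*(h + 1)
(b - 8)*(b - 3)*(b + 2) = b^3 - 9*b^2 + 2*b + 48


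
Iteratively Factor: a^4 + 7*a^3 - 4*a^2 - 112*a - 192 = (a + 3)*(a^3 + 4*a^2 - 16*a - 64) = (a + 3)*(a + 4)*(a^2 - 16) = (a + 3)*(a + 4)^2*(a - 4)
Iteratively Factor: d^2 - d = (d)*(d - 1)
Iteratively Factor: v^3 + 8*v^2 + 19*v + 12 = (v + 1)*(v^2 + 7*v + 12) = (v + 1)*(v + 3)*(v + 4)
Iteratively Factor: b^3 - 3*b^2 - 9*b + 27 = (b - 3)*(b^2 - 9) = (b - 3)^2*(b + 3)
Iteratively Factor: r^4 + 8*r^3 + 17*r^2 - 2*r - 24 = (r + 3)*(r^3 + 5*r^2 + 2*r - 8) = (r + 3)*(r + 4)*(r^2 + r - 2) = (r - 1)*(r + 3)*(r + 4)*(r + 2)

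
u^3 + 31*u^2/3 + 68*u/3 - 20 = (u - 2/3)*(u + 5)*(u + 6)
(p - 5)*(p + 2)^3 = p^4 + p^3 - 18*p^2 - 52*p - 40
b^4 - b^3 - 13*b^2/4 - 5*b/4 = b*(b - 5/2)*(b + 1/2)*(b + 1)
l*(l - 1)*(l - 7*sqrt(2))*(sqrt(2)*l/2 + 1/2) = sqrt(2)*l^4/2 - 13*l^3/2 - sqrt(2)*l^3/2 - 7*sqrt(2)*l^2/2 + 13*l^2/2 + 7*sqrt(2)*l/2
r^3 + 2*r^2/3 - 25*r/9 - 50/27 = (r - 5/3)*(r + 2/3)*(r + 5/3)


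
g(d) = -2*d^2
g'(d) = -4*d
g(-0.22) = -0.10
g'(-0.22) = 0.88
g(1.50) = -4.50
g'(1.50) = -6.00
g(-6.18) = -76.38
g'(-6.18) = 24.72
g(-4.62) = -42.69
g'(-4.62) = 18.48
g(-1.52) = -4.62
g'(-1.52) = 6.08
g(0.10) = -0.02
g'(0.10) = -0.40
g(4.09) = -33.46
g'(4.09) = -16.36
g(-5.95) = -70.80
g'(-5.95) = 23.80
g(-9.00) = -162.00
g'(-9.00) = 36.00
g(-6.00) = -72.00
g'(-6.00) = 24.00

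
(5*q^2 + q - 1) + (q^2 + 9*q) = 6*q^2 + 10*q - 1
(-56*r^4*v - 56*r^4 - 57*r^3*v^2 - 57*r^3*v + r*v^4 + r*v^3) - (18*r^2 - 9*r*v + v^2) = -56*r^4*v - 56*r^4 - 57*r^3*v^2 - 57*r^3*v - 18*r^2 + r*v^4 + r*v^3 + 9*r*v - v^2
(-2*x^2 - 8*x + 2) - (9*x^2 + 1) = -11*x^2 - 8*x + 1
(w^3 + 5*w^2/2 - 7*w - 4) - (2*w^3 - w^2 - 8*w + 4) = -w^3 + 7*w^2/2 + w - 8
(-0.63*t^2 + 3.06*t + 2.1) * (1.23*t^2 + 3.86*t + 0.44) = -0.7749*t^4 + 1.332*t^3 + 14.1174*t^2 + 9.4524*t + 0.924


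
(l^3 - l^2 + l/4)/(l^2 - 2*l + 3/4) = l*(2*l - 1)/(2*l - 3)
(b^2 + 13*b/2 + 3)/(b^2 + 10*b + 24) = (b + 1/2)/(b + 4)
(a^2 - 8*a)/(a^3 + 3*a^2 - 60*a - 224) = a/(a^2 + 11*a + 28)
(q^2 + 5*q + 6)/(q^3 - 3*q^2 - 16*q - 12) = (q + 3)/(q^2 - 5*q - 6)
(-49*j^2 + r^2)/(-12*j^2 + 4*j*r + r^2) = (-49*j^2 + r^2)/(-12*j^2 + 4*j*r + r^2)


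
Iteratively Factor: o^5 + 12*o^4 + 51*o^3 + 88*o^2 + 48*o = (o + 4)*(o^4 + 8*o^3 + 19*o^2 + 12*o) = (o + 3)*(o + 4)*(o^3 + 5*o^2 + 4*o) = (o + 3)*(o + 4)^2*(o^2 + o) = (o + 1)*(o + 3)*(o + 4)^2*(o)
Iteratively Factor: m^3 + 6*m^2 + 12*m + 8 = (m + 2)*(m^2 + 4*m + 4) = (m + 2)^2*(m + 2)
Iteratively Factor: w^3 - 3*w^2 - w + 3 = (w - 1)*(w^2 - 2*w - 3) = (w - 3)*(w - 1)*(w + 1)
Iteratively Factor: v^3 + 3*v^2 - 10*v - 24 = (v - 3)*(v^2 + 6*v + 8) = (v - 3)*(v + 2)*(v + 4)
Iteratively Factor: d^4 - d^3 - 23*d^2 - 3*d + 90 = (d + 3)*(d^3 - 4*d^2 - 11*d + 30) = (d - 2)*(d + 3)*(d^2 - 2*d - 15) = (d - 5)*(d - 2)*(d + 3)*(d + 3)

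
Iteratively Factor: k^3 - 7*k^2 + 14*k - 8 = (k - 1)*(k^2 - 6*k + 8) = (k - 2)*(k - 1)*(k - 4)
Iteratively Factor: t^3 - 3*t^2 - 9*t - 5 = (t - 5)*(t^2 + 2*t + 1) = (t - 5)*(t + 1)*(t + 1)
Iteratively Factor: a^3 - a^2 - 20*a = (a + 4)*(a^2 - 5*a) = (a - 5)*(a + 4)*(a)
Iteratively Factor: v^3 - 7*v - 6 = (v + 1)*(v^2 - v - 6) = (v - 3)*(v + 1)*(v + 2)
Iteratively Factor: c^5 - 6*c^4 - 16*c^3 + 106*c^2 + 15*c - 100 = (c + 4)*(c^4 - 10*c^3 + 24*c^2 + 10*c - 25) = (c + 1)*(c + 4)*(c^3 - 11*c^2 + 35*c - 25) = (c - 5)*(c + 1)*(c + 4)*(c^2 - 6*c + 5) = (c - 5)^2*(c + 1)*(c + 4)*(c - 1)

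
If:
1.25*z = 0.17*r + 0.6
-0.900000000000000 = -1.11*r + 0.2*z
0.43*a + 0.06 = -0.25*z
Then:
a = -0.49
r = 0.92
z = 0.61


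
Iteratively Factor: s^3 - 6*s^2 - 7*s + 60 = (s - 4)*(s^2 - 2*s - 15) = (s - 5)*(s - 4)*(s + 3)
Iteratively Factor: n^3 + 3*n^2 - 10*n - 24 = (n + 2)*(n^2 + n - 12) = (n + 2)*(n + 4)*(n - 3)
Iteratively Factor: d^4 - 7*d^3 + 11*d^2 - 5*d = (d - 1)*(d^3 - 6*d^2 + 5*d) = d*(d - 1)*(d^2 - 6*d + 5) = d*(d - 1)^2*(d - 5)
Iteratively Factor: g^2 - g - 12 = (g - 4)*(g + 3)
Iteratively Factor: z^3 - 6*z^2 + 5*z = (z)*(z^2 - 6*z + 5) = z*(z - 1)*(z - 5)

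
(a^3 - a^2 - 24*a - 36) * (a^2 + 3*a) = a^5 + 2*a^4 - 27*a^3 - 108*a^2 - 108*a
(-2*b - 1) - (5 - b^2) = b^2 - 2*b - 6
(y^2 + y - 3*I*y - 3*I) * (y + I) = y^3 + y^2 - 2*I*y^2 + 3*y - 2*I*y + 3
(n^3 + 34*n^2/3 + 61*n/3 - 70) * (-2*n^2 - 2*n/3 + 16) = -2*n^5 - 70*n^4/3 - 290*n^3/9 + 2770*n^2/9 + 372*n - 1120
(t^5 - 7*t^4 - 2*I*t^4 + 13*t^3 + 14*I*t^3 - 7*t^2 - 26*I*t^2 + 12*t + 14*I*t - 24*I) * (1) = t^5 - 7*t^4 - 2*I*t^4 + 13*t^3 + 14*I*t^3 - 7*t^2 - 26*I*t^2 + 12*t + 14*I*t - 24*I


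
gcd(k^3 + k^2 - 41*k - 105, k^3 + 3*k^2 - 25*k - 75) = k^2 + 8*k + 15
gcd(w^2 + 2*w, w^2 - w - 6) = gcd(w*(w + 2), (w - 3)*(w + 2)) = w + 2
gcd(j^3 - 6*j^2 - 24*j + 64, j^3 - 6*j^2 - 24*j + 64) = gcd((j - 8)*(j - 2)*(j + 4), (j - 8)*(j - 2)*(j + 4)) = j^3 - 6*j^2 - 24*j + 64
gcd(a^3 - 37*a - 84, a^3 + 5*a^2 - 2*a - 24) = a^2 + 7*a + 12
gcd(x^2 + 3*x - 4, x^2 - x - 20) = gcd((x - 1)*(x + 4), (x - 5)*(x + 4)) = x + 4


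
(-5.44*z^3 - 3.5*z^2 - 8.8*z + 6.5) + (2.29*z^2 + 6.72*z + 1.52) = -5.44*z^3 - 1.21*z^2 - 2.08*z + 8.02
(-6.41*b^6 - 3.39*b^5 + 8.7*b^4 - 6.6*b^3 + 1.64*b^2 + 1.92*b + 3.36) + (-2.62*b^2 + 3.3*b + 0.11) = -6.41*b^6 - 3.39*b^5 + 8.7*b^4 - 6.6*b^3 - 0.98*b^2 + 5.22*b + 3.47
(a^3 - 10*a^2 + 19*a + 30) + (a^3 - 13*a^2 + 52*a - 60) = 2*a^3 - 23*a^2 + 71*a - 30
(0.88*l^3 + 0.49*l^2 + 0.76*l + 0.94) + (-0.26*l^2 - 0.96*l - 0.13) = 0.88*l^3 + 0.23*l^2 - 0.2*l + 0.81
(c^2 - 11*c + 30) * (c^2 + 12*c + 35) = c^4 + c^3 - 67*c^2 - 25*c + 1050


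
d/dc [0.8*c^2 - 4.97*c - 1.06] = 1.6*c - 4.97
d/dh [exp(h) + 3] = exp(h)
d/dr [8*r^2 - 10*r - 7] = 16*r - 10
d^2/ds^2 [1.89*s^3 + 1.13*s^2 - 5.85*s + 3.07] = 11.34*s + 2.26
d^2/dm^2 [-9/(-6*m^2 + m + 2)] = 18*(36*m^2 - 6*m - (12*m - 1)^2 - 12)/(-6*m^2 + m + 2)^3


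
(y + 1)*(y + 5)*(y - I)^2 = y^4 + 6*y^3 - 2*I*y^3 + 4*y^2 - 12*I*y^2 - 6*y - 10*I*y - 5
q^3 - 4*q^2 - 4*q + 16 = (q - 4)*(q - 2)*(q + 2)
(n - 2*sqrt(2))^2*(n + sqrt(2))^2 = n^4 - 2*sqrt(2)*n^3 - 6*n^2 + 8*sqrt(2)*n + 16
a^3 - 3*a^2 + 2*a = a*(a - 2)*(a - 1)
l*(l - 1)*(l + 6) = l^3 + 5*l^2 - 6*l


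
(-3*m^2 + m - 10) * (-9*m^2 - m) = 27*m^4 - 6*m^3 + 89*m^2 + 10*m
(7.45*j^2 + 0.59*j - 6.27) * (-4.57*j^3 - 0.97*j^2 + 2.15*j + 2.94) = -34.0465*j^5 - 9.9228*j^4 + 44.0991*j^3 + 29.2534*j^2 - 11.7459*j - 18.4338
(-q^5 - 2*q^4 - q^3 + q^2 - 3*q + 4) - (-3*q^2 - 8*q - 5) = -q^5 - 2*q^4 - q^3 + 4*q^2 + 5*q + 9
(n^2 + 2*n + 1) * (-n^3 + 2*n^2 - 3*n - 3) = -n^5 - 7*n^2 - 9*n - 3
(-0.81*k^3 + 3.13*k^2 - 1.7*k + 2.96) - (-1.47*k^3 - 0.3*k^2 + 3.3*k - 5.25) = 0.66*k^3 + 3.43*k^2 - 5.0*k + 8.21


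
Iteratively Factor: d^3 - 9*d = (d)*(d^2 - 9) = d*(d + 3)*(d - 3)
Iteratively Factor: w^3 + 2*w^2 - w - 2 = (w + 2)*(w^2 - 1) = (w + 1)*(w + 2)*(w - 1)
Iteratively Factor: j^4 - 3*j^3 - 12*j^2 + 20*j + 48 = (j + 2)*(j^3 - 5*j^2 - 2*j + 24) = (j - 4)*(j + 2)*(j^2 - j - 6) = (j - 4)*(j + 2)^2*(j - 3)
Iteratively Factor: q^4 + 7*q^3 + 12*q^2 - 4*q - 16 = (q + 4)*(q^3 + 3*q^2 - 4) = (q + 2)*(q + 4)*(q^2 + q - 2) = (q + 2)^2*(q + 4)*(q - 1)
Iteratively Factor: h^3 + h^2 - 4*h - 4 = (h + 2)*(h^2 - h - 2) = (h + 1)*(h + 2)*(h - 2)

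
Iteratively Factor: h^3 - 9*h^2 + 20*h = (h - 4)*(h^2 - 5*h) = (h - 5)*(h - 4)*(h)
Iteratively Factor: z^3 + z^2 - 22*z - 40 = (z + 2)*(z^2 - z - 20) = (z + 2)*(z + 4)*(z - 5)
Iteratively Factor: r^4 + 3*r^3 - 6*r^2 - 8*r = (r + 1)*(r^3 + 2*r^2 - 8*r) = r*(r + 1)*(r^2 + 2*r - 8) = r*(r + 1)*(r + 4)*(r - 2)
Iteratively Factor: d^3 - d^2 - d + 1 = (d - 1)*(d^2 - 1) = (d - 1)^2*(d + 1)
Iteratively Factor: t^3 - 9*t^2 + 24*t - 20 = (t - 2)*(t^2 - 7*t + 10) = (t - 5)*(t - 2)*(t - 2)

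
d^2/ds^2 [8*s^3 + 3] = 48*s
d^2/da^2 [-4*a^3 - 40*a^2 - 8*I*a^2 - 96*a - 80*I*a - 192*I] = -24*a - 80 - 16*I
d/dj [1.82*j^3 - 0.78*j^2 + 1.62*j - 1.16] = 5.46*j^2 - 1.56*j + 1.62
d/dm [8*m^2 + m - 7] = 16*m + 1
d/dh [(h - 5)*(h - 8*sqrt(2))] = 2*h - 8*sqrt(2) - 5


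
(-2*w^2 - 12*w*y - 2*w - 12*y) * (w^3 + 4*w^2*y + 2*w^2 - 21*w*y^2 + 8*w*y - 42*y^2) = -2*w^5 - 20*w^4*y - 6*w^4 - 6*w^3*y^2 - 60*w^3*y - 4*w^3 + 252*w^2*y^3 - 18*w^2*y^2 - 40*w^2*y + 756*w*y^3 - 12*w*y^2 + 504*y^3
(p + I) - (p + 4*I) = -3*I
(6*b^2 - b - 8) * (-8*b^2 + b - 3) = -48*b^4 + 14*b^3 + 45*b^2 - 5*b + 24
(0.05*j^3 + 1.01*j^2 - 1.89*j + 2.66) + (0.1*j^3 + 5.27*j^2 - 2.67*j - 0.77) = 0.15*j^3 + 6.28*j^2 - 4.56*j + 1.89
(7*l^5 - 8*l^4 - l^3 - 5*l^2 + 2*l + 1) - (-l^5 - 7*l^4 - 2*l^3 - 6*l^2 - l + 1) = 8*l^5 - l^4 + l^3 + l^2 + 3*l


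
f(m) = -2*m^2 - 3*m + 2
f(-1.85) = 0.70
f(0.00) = 2.00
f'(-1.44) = 2.76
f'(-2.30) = 6.20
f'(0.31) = -4.24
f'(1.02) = -7.08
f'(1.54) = -9.16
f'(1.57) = -9.28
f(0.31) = 0.88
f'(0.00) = -3.00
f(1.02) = -3.14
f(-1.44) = 2.17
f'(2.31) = -12.24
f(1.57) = -7.64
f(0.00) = 2.00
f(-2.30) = -1.68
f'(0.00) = -3.00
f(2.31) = -15.60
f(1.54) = -7.36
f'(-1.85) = 4.40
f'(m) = -4*m - 3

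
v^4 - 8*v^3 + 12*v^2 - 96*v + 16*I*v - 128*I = (v - 8)*(v - 4*I)*(v + 2*I)^2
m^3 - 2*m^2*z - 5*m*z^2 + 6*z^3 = (m - 3*z)*(m - z)*(m + 2*z)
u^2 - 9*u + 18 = (u - 6)*(u - 3)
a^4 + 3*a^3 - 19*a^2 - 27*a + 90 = (a - 3)*(a - 2)*(a + 3)*(a + 5)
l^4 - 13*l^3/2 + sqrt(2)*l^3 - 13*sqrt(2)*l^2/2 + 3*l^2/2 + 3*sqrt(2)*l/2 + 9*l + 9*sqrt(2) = (l - 6)*(l - 3/2)*(l + 1)*(l + sqrt(2))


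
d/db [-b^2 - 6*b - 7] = -2*b - 6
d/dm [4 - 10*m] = -10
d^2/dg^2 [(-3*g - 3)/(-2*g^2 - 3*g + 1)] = 6*((g + 1)*(4*g + 3)^2 - (6*g + 5)*(2*g^2 + 3*g - 1))/(2*g^2 + 3*g - 1)^3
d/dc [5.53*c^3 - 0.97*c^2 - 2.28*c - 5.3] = 16.59*c^2 - 1.94*c - 2.28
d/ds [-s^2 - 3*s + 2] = -2*s - 3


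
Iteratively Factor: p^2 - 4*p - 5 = (p - 5)*(p + 1)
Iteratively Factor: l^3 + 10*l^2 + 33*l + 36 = (l + 3)*(l^2 + 7*l + 12) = (l + 3)*(l + 4)*(l + 3)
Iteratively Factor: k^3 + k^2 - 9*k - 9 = (k - 3)*(k^2 + 4*k + 3) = (k - 3)*(k + 3)*(k + 1)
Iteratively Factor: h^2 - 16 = (h + 4)*(h - 4)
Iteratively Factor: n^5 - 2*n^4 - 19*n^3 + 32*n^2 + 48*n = (n + 1)*(n^4 - 3*n^3 - 16*n^2 + 48*n) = (n + 1)*(n + 4)*(n^3 - 7*n^2 + 12*n) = (n - 4)*(n + 1)*(n + 4)*(n^2 - 3*n) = (n - 4)*(n - 3)*(n + 1)*(n + 4)*(n)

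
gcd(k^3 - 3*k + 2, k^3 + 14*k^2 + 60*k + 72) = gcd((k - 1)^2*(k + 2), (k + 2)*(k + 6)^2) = k + 2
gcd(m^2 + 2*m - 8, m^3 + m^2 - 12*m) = m + 4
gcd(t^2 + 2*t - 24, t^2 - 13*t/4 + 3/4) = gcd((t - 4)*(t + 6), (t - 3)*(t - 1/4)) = 1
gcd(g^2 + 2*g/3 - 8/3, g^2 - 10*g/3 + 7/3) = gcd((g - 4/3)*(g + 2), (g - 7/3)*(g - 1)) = 1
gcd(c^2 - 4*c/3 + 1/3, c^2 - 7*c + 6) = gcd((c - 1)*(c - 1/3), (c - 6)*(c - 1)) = c - 1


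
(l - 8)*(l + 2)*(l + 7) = l^3 + l^2 - 58*l - 112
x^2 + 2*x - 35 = (x - 5)*(x + 7)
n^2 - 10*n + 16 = (n - 8)*(n - 2)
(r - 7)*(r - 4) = r^2 - 11*r + 28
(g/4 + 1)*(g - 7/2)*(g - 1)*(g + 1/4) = g^4/4 - g^3/16 - 117*g^2/32 + 83*g/32 + 7/8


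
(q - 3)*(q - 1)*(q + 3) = q^3 - q^2 - 9*q + 9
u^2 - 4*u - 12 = (u - 6)*(u + 2)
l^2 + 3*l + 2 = (l + 1)*(l + 2)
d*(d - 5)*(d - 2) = d^3 - 7*d^2 + 10*d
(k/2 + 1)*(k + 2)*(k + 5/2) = k^3/2 + 13*k^2/4 + 7*k + 5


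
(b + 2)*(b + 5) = b^2 + 7*b + 10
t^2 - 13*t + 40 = (t - 8)*(t - 5)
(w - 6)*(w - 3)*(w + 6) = w^3 - 3*w^2 - 36*w + 108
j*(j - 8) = j^2 - 8*j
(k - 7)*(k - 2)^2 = k^3 - 11*k^2 + 32*k - 28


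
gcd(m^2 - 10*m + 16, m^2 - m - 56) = m - 8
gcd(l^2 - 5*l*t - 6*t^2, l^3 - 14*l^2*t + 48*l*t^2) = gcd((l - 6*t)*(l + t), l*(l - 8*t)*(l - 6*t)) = -l + 6*t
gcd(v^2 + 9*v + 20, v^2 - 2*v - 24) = v + 4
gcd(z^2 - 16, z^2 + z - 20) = z - 4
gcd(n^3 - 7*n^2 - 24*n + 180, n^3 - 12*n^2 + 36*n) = n^2 - 12*n + 36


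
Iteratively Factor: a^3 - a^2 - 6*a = (a - 3)*(a^2 + 2*a) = (a - 3)*(a + 2)*(a)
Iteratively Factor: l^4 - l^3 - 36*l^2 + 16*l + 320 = (l - 5)*(l^3 + 4*l^2 - 16*l - 64) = (l - 5)*(l + 4)*(l^2 - 16) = (l - 5)*(l - 4)*(l + 4)*(l + 4)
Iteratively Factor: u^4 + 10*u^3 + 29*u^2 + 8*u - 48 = (u + 4)*(u^3 + 6*u^2 + 5*u - 12) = (u + 3)*(u + 4)*(u^2 + 3*u - 4) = (u + 3)*(u + 4)^2*(u - 1)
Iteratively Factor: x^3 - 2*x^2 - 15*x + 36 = (x - 3)*(x^2 + x - 12) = (x - 3)^2*(x + 4)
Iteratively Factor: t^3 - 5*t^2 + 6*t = (t - 3)*(t^2 - 2*t) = t*(t - 3)*(t - 2)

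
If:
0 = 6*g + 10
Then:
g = -5/3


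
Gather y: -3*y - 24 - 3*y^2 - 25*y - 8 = -3*y^2 - 28*y - 32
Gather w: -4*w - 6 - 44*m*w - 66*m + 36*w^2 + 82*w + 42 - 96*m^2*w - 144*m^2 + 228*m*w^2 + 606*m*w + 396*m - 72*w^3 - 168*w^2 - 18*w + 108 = -144*m^2 + 330*m - 72*w^3 + w^2*(228*m - 132) + w*(-96*m^2 + 562*m + 60) + 144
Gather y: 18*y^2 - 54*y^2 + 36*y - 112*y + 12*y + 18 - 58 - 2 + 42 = -36*y^2 - 64*y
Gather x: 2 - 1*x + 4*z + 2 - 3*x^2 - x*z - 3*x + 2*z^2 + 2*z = -3*x^2 + x*(-z - 4) + 2*z^2 + 6*z + 4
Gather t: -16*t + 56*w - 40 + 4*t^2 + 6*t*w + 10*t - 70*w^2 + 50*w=4*t^2 + t*(6*w - 6) - 70*w^2 + 106*w - 40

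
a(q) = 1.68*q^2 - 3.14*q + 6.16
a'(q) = 3.36*q - 3.14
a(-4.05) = 46.43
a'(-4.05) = -16.75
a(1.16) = 4.78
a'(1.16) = 0.76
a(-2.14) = 20.57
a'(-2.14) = -10.33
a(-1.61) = 15.57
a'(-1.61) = -8.55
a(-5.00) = 63.86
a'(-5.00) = -19.94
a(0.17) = 5.67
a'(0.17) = -2.57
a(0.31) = 5.35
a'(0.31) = -2.10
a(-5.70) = 78.64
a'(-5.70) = -22.29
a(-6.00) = 85.48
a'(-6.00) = -23.30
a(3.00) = 11.86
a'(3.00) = 6.94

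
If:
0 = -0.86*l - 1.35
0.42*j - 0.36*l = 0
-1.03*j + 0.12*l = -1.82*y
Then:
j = -1.35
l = -1.57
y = -0.66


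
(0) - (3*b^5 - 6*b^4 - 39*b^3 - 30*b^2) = -3*b^5 + 6*b^4 + 39*b^3 + 30*b^2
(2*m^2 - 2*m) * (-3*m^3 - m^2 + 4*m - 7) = -6*m^5 + 4*m^4 + 10*m^3 - 22*m^2 + 14*m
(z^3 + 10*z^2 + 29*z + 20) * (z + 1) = z^4 + 11*z^3 + 39*z^2 + 49*z + 20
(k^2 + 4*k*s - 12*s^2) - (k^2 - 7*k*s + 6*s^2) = 11*k*s - 18*s^2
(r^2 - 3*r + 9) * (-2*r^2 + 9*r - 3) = -2*r^4 + 15*r^3 - 48*r^2 + 90*r - 27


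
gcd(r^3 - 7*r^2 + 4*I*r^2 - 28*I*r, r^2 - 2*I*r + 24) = r + 4*I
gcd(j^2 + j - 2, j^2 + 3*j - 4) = j - 1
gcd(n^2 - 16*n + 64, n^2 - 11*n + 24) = n - 8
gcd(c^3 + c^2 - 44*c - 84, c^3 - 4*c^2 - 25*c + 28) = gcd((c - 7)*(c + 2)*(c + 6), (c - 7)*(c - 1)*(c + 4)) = c - 7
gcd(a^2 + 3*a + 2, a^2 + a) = a + 1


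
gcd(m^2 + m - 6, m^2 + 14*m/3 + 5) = m + 3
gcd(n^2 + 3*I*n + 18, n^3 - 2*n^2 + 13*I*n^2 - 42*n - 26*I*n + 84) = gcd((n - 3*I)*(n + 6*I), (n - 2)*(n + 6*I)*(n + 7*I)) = n + 6*I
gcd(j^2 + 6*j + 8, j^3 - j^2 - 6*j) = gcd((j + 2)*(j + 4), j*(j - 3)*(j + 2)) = j + 2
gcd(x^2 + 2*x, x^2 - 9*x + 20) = 1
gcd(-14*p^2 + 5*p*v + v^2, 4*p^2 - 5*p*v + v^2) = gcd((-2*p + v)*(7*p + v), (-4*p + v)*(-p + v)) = 1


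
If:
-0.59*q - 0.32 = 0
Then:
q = -0.54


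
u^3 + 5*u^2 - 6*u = u*(u - 1)*(u + 6)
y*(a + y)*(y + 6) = a*y^2 + 6*a*y + y^3 + 6*y^2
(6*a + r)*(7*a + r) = 42*a^2 + 13*a*r + r^2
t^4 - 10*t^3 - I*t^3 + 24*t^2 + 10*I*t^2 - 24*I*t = t*(t - 6)*(t - 4)*(t - I)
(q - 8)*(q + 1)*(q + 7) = q^3 - 57*q - 56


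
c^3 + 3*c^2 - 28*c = c*(c - 4)*(c + 7)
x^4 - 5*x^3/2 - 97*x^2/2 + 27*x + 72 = (x - 8)*(x - 3/2)*(x + 1)*(x + 6)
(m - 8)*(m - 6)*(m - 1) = m^3 - 15*m^2 + 62*m - 48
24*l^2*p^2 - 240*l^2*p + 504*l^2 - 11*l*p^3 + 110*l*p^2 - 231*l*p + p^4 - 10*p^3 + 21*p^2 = (-8*l + p)*(-3*l + p)*(p - 7)*(p - 3)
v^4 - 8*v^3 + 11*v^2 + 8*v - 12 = (v - 6)*(v - 2)*(v - 1)*(v + 1)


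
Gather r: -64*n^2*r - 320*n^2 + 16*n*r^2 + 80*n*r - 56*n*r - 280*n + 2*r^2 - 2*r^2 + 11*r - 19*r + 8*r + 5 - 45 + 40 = -320*n^2 + 16*n*r^2 - 280*n + r*(-64*n^2 + 24*n)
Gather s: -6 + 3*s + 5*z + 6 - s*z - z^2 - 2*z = s*(3 - z) - z^2 + 3*z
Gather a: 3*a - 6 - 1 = 3*a - 7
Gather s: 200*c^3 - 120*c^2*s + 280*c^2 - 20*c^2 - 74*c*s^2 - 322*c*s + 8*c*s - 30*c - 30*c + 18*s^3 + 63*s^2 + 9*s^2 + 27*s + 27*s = 200*c^3 + 260*c^2 - 60*c + 18*s^3 + s^2*(72 - 74*c) + s*(-120*c^2 - 314*c + 54)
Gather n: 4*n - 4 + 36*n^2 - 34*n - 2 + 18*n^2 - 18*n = 54*n^2 - 48*n - 6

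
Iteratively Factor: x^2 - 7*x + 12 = (x - 3)*(x - 4)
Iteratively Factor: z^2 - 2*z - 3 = (z + 1)*(z - 3)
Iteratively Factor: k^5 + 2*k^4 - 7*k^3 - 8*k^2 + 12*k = (k + 2)*(k^4 - 7*k^2 + 6*k) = (k - 1)*(k + 2)*(k^3 + k^2 - 6*k) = k*(k - 1)*(k + 2)*(k^2 + k - 6) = k*(k - 2)*(k - 1)*(k + 2)*(k + 3)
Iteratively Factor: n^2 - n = (n)*(n - 1)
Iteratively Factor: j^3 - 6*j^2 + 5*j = (j)*(j^2 - 6*j + 5) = j*(j - 1)*(j - 5)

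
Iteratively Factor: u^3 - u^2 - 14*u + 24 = (u - 2)*(u^2 + u - 12) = (u - 3)*(u - 2)*(u + 4)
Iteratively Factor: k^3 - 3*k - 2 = (k - 2)*(k^2 + 2*k + 1) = (k - 2)*(k + 1)*(k + 1)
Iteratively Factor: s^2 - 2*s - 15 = (s - 5)*(s + 3)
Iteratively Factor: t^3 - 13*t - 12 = (t - 4)*(t^2 + 4*t + 3) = (t - 4)*(t + 1)*(t + 3)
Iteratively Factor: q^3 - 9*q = (q + 3)*(q^2 - 3*q) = (q - 3)*(q + 3)*(q)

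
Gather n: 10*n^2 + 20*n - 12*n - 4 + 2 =10*n^2 + 8*n - 2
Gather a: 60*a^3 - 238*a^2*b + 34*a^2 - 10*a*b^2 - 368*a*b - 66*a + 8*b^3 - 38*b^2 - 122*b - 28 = 60*a^3 + a^2*(34 - 238*b) + a*(-10*b^2 - 368*b - 66) + 8*b^3 - 38*b^2 - 122*b - 28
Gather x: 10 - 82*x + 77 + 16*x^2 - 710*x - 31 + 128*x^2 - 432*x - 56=144*x^2 - 1224*x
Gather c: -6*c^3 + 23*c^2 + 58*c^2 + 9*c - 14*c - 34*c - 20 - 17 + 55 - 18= -6*c^3 + 81*c^2 - 39*c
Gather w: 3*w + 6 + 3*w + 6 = 6*w + 12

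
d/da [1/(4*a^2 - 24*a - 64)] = (3 - a)/(2*(-a^2 + 6*a + 16)^2)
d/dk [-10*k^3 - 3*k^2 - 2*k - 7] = -30*k^2 - 6*k - 2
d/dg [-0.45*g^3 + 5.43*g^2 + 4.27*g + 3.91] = -1.35*g^2 + 10.86*g + 4.27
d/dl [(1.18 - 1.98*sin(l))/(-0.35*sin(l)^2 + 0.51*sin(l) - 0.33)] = (-0.693*sin(l)^2 + 0.826*sin(l) + 0.0516)*cos(l)/(0.1225*sin(l)^4 - 0.357*sin(l)^3 + 0.4911*sin(l)^2 - 0.3366*sin(l) + 0.1089)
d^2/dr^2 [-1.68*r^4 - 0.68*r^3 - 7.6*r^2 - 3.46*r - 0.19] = -20.16*r^2 - 4.08*r - 15.2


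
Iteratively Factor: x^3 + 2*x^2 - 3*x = (x)*(x^2 + 2*x - 3) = x*(x - 1)*(x + 3)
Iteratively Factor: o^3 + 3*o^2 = (o)*(o^2 + 3*o) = o^2*(o + 3)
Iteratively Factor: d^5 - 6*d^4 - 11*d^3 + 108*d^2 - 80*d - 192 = (d + 4)*(d^4 - 10*d^3 + 29*d^2 - 8*d - 48) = (d - 4)*(d + 4)*(d^3 - 6*d^2 + 5*d + 12) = (d - 4)^2*(d + 4)*(d^2 - 2*d - 3) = (d - 4)^2*(d - 3)*(d + 4)*(d + 1)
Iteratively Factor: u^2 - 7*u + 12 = (u - 3)*(u - 4)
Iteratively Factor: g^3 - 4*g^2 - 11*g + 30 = (g - 2)*(g^2 - 2*g - 15) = (g - 5)*(g - 2)*(g + 3)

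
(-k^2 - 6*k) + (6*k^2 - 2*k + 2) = 5*k^2 - 8*k + 2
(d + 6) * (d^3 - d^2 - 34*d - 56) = d^4 + 5*d^3 - 40*d^2 - 260*d - 336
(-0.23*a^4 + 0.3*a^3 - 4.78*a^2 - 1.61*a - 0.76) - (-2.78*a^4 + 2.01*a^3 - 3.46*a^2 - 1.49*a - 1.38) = 2.55*a^4 - 1.71*a^3 - 1.32*a^2 - 0.12*a + 0.62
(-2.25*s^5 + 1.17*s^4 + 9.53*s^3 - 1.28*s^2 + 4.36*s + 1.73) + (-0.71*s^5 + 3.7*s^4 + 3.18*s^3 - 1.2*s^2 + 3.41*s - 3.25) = -2.96*s^5 + 4.87*s^4 + 12.71*s^3 - 2.48*s^2 + 7.77*s - 1.52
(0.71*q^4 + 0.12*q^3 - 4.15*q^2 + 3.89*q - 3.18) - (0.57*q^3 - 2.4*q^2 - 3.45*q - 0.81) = 0.71*q^4 - 0.45*q^3 - 1.75*q^2 + 7.34*q - 2.37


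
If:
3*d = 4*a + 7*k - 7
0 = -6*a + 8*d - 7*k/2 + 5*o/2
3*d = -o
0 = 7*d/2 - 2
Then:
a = -57/56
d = 4/7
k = 179/98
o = -12/7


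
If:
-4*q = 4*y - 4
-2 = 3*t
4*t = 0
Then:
No Solution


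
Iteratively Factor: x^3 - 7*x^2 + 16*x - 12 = (x - 2)*(x^2 - 5*x + 6) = (x - 2)^2*(x - 3)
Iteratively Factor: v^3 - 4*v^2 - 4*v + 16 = (v + 2)*(v^2 - 6*v + 8) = (v - 2)*(v + 2)*(v - 4)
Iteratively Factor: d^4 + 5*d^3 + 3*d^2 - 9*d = (d - 1)*(d^3 + 6*d^2 + 9*d) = (d - 1)*(d + 3)*(d^2 + 3*d) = d*(d - 1)*(d + 3)*(d + 3)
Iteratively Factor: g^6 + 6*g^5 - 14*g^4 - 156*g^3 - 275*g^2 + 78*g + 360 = (g - 1)*(g^5 + 7*g^4 - 7*g^3 - 163*g^2 - 438*g - 360) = (g - 1)*(g + 3)*(g^4 + 4*g^3 - 19*g^2 - 106*g - 120) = (g - 1)*(g + 3)*(g + 4)*(g^3 - 19*g - 30) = (g - 1)*(g + 2)*(g + 3)*(g + 4)*(g^2 - 2*g - 15) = (g - 5)*(g - 1)*(g + 2)*(g + 3)*(g + 4)*(g + 3)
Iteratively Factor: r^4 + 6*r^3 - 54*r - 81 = (r + 3)*(r^3 + 3*r^2 - 9*r - 27) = (r - 3)*(r + 3)*(r^2 + 6*r + 9) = (r - 3)*(r + 3)^2*(r + 3)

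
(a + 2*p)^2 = a^2 + 4*a*p + 4*p^2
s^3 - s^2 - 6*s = s*(s - 3)*(s + 2)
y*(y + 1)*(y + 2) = y^3 + 3*y^2 + 2*y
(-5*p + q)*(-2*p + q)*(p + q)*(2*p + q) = 20*p^4 + 16*p^3*q - 9*p^2*q^2 - 4*p*q^3 + q^4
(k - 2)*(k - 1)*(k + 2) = k^3 - k^2 - 4*k + 4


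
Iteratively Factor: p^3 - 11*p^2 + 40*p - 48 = (p - 3)*(p^2 - 8*p + 16) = (p - 4)*(p - 3)*(p - 4)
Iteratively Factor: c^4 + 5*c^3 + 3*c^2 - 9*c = (c - 1)*(c^3 + 6*c^2 + 9*c) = c*(c - 1)*(c^2 + 6*c + 9) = c*(c - 1)*(c + 3)*(c + 3)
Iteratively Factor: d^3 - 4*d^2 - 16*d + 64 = (d - 4)*(d^2 - 16) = (d - 4)*(d + 4)*(d - 4)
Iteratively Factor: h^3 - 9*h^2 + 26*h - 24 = (h - 3)*(h^2 - 6*h + 8) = (h - 3)*(h - 2)*(h - 4)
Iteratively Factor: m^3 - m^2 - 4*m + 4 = (m - 1)*(m^2 - 4) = (m - 1)*(m + 2)*(m - 2)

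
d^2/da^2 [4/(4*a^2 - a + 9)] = 8*(-16*a^2 + 4*a + (8*a - 1)^2 - 36)/(4*a^2 - a + 9)^3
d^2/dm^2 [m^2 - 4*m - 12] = 2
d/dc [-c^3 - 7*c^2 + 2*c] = -3*c^2 - 14*c + 2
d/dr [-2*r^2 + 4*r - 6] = 4 - 4*r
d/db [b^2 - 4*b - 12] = 2*b - 4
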